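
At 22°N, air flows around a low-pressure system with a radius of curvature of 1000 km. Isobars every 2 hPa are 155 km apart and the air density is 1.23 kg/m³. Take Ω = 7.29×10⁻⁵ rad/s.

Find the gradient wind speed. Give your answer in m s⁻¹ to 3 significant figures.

15.1 m s⁻¹

Coriolis parameter at 22°N:
f = 2Ω sin φ = 2 × 7.29×10⁻⁵ × sin 22° = 5.46×10⁻⁵ s⁻¹
Pressure gradient: |∂P/∂n| = 200 Pa / 155000 m = 1.29×10⁻³ Pa/m
Geostrophic speed: V_g = |∂P/∂n|/(fρ) = 1.29×10⁻³/(5.46×10⁻⁵ × 1.23) = 19.2 m/s
Around a low, centrifugal force acts outward with Coriolis, so pressure-gradient force balances both:
(1/ρ)|∂P/∂n| = fV + V²/R  →  V² + fR·V − fR·V_g = 0
With fR = 5.46×10⁻⁵ × 1000×10³ m = 54.6 m/s:
V = [−fR + √((fR)² + 4 fR V_g)]/2 = [−54.6 + √(54.6² + 4×54.6×19.2)]/2 = 15.1 m/s
Subgeostrophic (V < V_g = 19.2 m/s), as expected around a low.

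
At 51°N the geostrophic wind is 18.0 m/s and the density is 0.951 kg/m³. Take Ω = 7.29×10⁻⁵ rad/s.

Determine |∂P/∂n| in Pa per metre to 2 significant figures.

Coriolis parameter at 51°N:
f = 2Ω sin φ = 2 × 7.29×10⁻⁵ × sin 51° = 1.13×10⁻⁴ s⁻¹
Geostrophic balance rearranged: |∂P/∂n| = f ρ V_g
|∂P/∂n| = 1.13×10⁻⁴ × 0.951 × 18.0 = 1.94×10⁻³ Pa/m

1.9×10⁻³ Pa/m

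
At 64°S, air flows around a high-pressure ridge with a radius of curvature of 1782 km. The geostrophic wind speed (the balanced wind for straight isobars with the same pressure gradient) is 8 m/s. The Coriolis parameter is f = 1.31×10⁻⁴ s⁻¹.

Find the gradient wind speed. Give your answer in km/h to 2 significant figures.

Around a high, pressure-gradient force acts outward with centrifugal, so Coriolis balances both:
fV = (1/ρ)|∂P/∂n| + V²/R  →  V² − fR·V + fR·V_g = 0
With fR = 1.31×10⁻⁴ × 1782×10³ m = 233 m/s:
V = [fR − √((fR)² − 4 fR V_g)]/2 = [233 − √(233² − 4×233×8)]/2 = 8.29 m/s
Supergeostrophic (V > V_g = 8 m/s), as expected around a high.
Converting: 8.29 m/s × 3.6 = 30 km/h

30 km/h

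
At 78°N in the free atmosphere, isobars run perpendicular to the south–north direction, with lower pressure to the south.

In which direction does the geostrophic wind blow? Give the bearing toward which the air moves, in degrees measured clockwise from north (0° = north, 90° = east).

The pressure-gradient force points toward the south (bearing 180°).
Geostrophic balance: in the Northern Hemisphere the Coriolis force deflects motion to the right, so the geostrophic wind blows 90° to the right of the pressure-gradient force (low pressure on the left).
Rotating 180° by 90° clockwise gives 270° — the wind blows toward the west.

270°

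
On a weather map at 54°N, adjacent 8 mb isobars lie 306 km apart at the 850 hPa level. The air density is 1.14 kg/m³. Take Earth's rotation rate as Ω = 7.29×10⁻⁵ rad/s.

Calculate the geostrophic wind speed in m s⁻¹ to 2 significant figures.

Coriolis parameter at 54°N:
f = 2Ω sin φ = 2 × 7.29×10⁻⁵ × sin 54° = 1.18×10⁻⁴ s⁻¹
Pressure gradient: |∂P/∂n| = 800 Pa / 306000 m = 2.61×10⁻³ Pa/m
Geostrophic balance (pressure-gradient force = Coriolis force):
V_g = (1/(fρ)) |∂P/∂n| = 2.61×10⁻³ / (1.18×10⁻⁴ × 1.14) = 19.4 m/s

19 m s⁻¹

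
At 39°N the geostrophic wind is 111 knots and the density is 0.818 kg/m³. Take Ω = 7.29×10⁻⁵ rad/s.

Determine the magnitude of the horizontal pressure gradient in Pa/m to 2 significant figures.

Coriolis parameter at 39°N:
f = 2Ω sin φ = 2 × 7.29×10⁻⁵ × sin 39° = 9.18×10⁻⁵ s⁻¹
Wind speed in SI: 111 knots = 57.1 m/s
Geostrophic balance rearranged: |∂P/∂n| = f ρ V_g
|∂P/∂n| = 9.18×10⁻⁵ × 0.818 × 57.1 = 4.29×10⁻³ Pa/m

4.3×10⁻³ Pa/m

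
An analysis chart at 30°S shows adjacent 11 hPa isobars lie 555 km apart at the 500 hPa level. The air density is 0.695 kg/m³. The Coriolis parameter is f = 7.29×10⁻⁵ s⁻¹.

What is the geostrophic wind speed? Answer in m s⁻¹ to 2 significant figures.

39 m s⁻¹

Pressure gradient: |∂P/∂n| = 1100 Pa / 555000 m = 1.98×10⁻³ Pa/m
Geostrophic balance (pressure-gradient force = Coriolis force):
V_g = (1/(fρ)) |∂P/∂n| = 1.98×10⁻³ / (7.29×10⁻⁵ × 0.695) = 39.1 m/s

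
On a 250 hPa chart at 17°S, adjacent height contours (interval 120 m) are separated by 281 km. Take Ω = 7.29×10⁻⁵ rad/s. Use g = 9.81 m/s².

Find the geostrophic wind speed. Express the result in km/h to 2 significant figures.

350 km/h

Coriolis parameter at 17°S:
f = 2Ω sin φ = 2 × 7.29×10⁻⁵ × sin 17° = 4.26×10⁻⁵ s⁻¹
Height gradient: |∂Z/∂n| = 120 m / 281000 m = 4.27×10⁻⁴
On a pressure surface, geostrophic balance gives V_g = (g/f)|∂Z/∂n|:
V_g = 9.81 × 4.27×10⁻⁴ / 4.26×10⁻⁵ = 98.3 m/s
Converting: 98.3 m/s × 3.6 = 350 km/h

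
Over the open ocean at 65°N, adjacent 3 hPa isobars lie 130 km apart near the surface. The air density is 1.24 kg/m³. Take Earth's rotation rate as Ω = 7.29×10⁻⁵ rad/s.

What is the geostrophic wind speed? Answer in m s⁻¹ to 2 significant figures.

Coriolis parameter at 65°N:
f = 2Ω sin φ = 2 × 7.29×10⁻⁵ × sin 65° = 1.32×10⁻⁴ s⁻¹
Pressure gradient: |∂P/∂n| = 300 Pa / 130000 m = 2.31×10⁻³ Pa/m
Geostrophic balance (pressure-gradient force = Coriolis force):
V_g = (1/(fρ)) |∂P/∂n| = 2.31×10⁻³ / (1.32×10⁻⁴ × 1.24) = 14.1 m/s

14 m s⁻¹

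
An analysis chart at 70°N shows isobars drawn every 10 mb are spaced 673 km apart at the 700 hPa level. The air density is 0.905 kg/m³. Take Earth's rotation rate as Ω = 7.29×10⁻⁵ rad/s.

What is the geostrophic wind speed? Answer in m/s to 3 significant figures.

12.0 m/s

Coriolis parameter at 70°N:
f = 2Ω sin φ = 2 × 7.29×10⁻⁵ × sin 70° = 1.37×10⁻⁴ s⁻¹
Pressure gradient: |∂P/∂n| = 1000 Pa / 673000 m = 1.49×10⁻³ Pa/m
Geostrophic balance (pressure-gradient force = Coriolis force):
V_g = (1/(fρ)) |∂P/∂n| = 1.49×10⁻³ / (1.37×10⁻⁴ × 0.905) = 12.0 m/s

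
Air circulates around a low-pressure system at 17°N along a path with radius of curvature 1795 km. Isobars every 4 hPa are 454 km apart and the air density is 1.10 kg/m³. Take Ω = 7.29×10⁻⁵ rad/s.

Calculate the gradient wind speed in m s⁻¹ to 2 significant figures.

Coriolis parameter at 17°N:
f = 2Ω sin φ = 2 × 7.29×10⁻⁵ × sin 17° = 4.26×10⁻⁵ s⁻¹
Pressure gradient: |∂P/∂n| = 400 Pa / 454000 m = 8.81×10⁻⁴ Pa/m
Geostrophic speed: V_g = |∂P/∂n|/(fρ) = 8.81×10⁻⁴/(4.26×10⁻⁵ × 1.10) = 18.8 m/s
Around a low, centrifugal force acts outward with Coriolis, so pressure-gradient force balances both:
(1/ρ)|∂P/∂n| = fV + V²/R  →  V² + fR·V − fR·V_g = 0
With fR = 4.26×10⁻⁵ × 1795×10³ m = 76.5 m/s:
V = [−fR + √((fR)² + 4 fR V_g)]/2 = [−76.5 + √(76.5² + 4×76.5×18.8)]/2 = 15.6 m/s
Subgeostrophic (V < V_g = 18.8 m/s), as expected around a low.

16 m s⁻¹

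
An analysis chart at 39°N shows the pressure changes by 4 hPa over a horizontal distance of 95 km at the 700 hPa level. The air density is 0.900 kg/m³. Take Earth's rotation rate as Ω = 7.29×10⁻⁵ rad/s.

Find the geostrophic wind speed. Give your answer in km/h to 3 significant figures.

Coriolis parameter at 39°N:
f = 2Ω sin φ = 2 × 7.29×10⁻⁵ × sin 39° = 9.18×10⁻⁵ s⁻¹
Pressure gradient: |∂P/∂n| = 400 Pa / 95000 m = 4.21×10⁻³ Pa/m
Geostrophic balance (pressure-gradient force = Coriolis force):
V_g = (1/(fρ)) |∂P/∂n| = 4.21×10⁻³ / (9.18×10⁻⁵ × 0.900) = 51.0 m/s
Converting: 51.0 m/s × 3.6 = 184 km/h

184 km/h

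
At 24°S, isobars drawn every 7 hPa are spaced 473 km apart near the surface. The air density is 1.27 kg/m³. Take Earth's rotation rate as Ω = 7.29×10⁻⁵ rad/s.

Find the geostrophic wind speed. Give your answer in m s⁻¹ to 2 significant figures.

Coriolis parameter at 24°S:
f = 2Ω sin φ = 2 × 7.29×10⁻⁵ × sin 24° = 5.93×10⁻⁵ s⁻¹
Pressure gradient: |∂P/∂n| = 700 Pa / 473000 m = 1.48×10⁻³ Pa/m
Geostrophic balance (pressure-gradient force = Coriolis force):
V_g = (1/(fρ)) |∂P/∂n| = 1.48×10⁻³ / (5.93×10⁻⁵ × 1.27) = 19.6 m/s

20 m s⁻¹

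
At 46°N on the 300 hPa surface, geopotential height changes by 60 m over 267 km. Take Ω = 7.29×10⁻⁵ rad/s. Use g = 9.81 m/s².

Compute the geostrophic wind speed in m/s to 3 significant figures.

21.0 m/s

Coriolis parameter at 46°N:
f = 2Ω sin φ = 2 × 7.29×10⁻⁵ × sin 46° = 1.05×10⁻⁴ s⁻¹
Height gradient: |∂Z/∂n| = 60 m / 267000 m = 2.25×10⁻⁴
On a pressure surface, geostrophic balance gives V_g = (g/f)|∂Z/∂n|:
V_g = 9.81 × 2.25×10⁻⁴ / 1.05×10⁻⁴ = 21.0 m/s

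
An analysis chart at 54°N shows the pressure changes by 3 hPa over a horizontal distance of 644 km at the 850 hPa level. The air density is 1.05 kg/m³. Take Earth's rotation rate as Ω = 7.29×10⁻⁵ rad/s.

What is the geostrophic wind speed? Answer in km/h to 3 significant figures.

Coriolis parameter at 54°N:
f = 2Ω sin φ = 2 × 7.29×10⁻⁵ × sin 54° = 1.18×10⁻⁴ s⁻¹
Pressure gradient: |∂P/∂n| = 300 Pa / 644000 m = 4.66×10⁻⁴ Pa/m
Geostrophic balance (pressure-gradient force = Coriolis force):
V_g = (1/(fρ)) |∂P/∂n| = 4.66×10⁻⁴ / (1.18×10⁻⁴ × 1.05) = 3.76 m/s
Converting: 3.76 m/s × 3.6 = 13.5 km/h

13.5 km/h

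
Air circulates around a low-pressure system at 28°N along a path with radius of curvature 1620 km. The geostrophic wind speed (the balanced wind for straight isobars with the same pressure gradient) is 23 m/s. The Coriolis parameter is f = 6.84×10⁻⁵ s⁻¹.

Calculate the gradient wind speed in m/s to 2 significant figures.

Around a low, centrifugal force acts outward with Coriolis, so pressure-gradient force balances both:
(1/ρ)|∂P/∂n| = fV + V²/R  →  V² + fR·V − fR·V_g = 0
With fR = 6.84×10⁻⁵ × 1620×10³ m = 111 m/s:
V = [−fR + √((fR)² + 4 fR V_g)]/2 = [−111 + √(111² + 4×111×23)]/2 = 19.6 m/s
Subgeostrophic (V < V_g = 23 m/s), as expected around a low.

20 m/s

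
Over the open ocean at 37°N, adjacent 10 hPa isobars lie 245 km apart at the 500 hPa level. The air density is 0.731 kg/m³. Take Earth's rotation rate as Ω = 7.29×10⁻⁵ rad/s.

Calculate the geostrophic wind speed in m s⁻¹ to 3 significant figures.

63.6 m s⁻¹

Coriolis parameter at 37°N:
f = 2Ω sin φ = 2 × 7.29×10⁻⁵ × sin 37° = 8.77×10⁻⁵ s⁻¹
Pressure gradient: |∂P/∂n| = 1000 Pa / 245000 m = 4.08×10⁻³ Pa/m
Geostrophic balance (pressure-gradient force = Coriolis force):
V_g = (1/(fρ)) |∂P/∂n| = 4.08×10⁻³ / (8.77×10⁻⁵ × 0.731) = 63.6 m/s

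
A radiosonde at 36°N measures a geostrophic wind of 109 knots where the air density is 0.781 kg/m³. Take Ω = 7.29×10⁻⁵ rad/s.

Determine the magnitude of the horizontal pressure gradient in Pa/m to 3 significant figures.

3.75×10⁻³ Pa/m

Coriolis parameter at 36°N:
f = 2Ω sin φ = 2 × 7.29×10⁻⁵ × sin 36° = 8.57×10⁻⁵ s⁻¹
Wind speed in SI: 109 knots = 56.1 m/s
Geostrophic balance rearranged: |∂P/∂n| = f ρ V_g
|∂P/∂n| = 8.57×10⁻⁵ × 0.781 × 56.1 = 3.75×10⁻³ Pa/m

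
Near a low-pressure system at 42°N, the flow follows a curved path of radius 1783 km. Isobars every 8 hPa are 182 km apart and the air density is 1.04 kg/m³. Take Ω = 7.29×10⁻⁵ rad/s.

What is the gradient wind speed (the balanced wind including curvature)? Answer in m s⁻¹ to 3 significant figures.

35.9 m s⁻¹

Coriolis parameter at 42°N:
f = 2Ω sin φ = 2 × 7.29×10⁻⁵ × sin 42° = 9.76×10⁻⁵ s⁻¹
Pressure gradient: |∂P/∂n| = 800 Pa / 182000 m = 4.40×10⁻³ Pa/m
Geostrophic speed: V_g = |∂P/∂n|/(fρ) = 4.40×10⁻³/(9.76×10⁻⁵ × 1.04) = 43.3 m/s
Around a low, centrifugal force acts outward with Coriolis, so pressure-gradient force balances both:
(1/ρ)|∂P/∂n| = fV + V²/R  →  V² + fR·V − fR·V_g = 0
With fR = 9.76×10⁻⁵ × 1783×10³ m = 174 m/s:
V = [−fR + √((fR)² + 4 fR V_g)]/2 = [−174 + √(174² + 4×174×43.3)]/2 = 35.9 m/s
Subgeostrophic (V < V_g = 43.3 m/s), as expected around a low.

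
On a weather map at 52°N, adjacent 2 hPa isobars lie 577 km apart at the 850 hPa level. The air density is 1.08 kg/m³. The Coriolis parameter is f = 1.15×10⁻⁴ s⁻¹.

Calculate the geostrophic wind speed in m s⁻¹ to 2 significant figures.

Pressure gradient: |∂P/∂n| = 200 Pa / 577000 m = 3.47×10⁻⁴ Pa/m
Geostrophic balance (pressure-gradient force = Coriolis force):
V_g = (1/(fρ)) |∂P/∂n| = 3.47×10⁻⁴ / (1.15×10⁻⁴ × 1.08) = 2.79 m/s

2.8 m s⁻¹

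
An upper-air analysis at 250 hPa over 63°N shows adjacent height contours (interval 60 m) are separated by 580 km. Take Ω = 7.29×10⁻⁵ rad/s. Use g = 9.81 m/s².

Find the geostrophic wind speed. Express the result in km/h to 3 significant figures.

28.1 km/h

Coriolis parameter at 63°N:
f = 2Ω sin φ = 2 × 7.29×10⁻⁵ × sin 63° = 1.30×10⁻⁴ s⁻¹
Height gradient: |∂Z/∂n| = 60 m / 580000 m = 1.03×10⁻⁴
On a pressure surface, geostrophic balance gives V_g = (g/f)|∂Z/∂n|:
V_g = 9.81 × 1.03×10⁻⁴ / 1.30×10⁻⁴ = 7.81 m/s
Converting: 7.81 m/s × 3.6 = 28.1 km/h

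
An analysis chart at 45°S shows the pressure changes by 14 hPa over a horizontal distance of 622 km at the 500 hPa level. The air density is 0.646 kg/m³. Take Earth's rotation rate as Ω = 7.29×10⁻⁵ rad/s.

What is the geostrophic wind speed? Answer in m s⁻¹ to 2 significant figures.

34 m s⁻¹

Coriolis parameter at 45°S:
f = 2Ω sin φ = 2 × 7.29×10⁻⁵ × sin 45° = 1.03×10⁻⁴ s⁻¹
Pressure gradient: |∂P/∂n| = 1400 Pa / 622000 m = 2.25×10⁻³ Pa/m
Geostrophic balance (pressure-gradient force = Coriolis force):
V_g = (1/(fρ)) |∂P/∂n| = 2.25×10⁻³ / (1.03×10⁻⁴ × 0.646) = 33.8 m/s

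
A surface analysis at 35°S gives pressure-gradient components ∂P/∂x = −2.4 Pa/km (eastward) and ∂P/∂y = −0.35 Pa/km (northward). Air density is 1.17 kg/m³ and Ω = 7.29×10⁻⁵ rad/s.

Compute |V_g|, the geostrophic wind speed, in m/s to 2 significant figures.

25 m/s

Coriolis parameter at 35°S:
f = 2Ω sin φ = 2 × 7.29×10⁻⁵ × sin 35° = 8.36×10⁻⁵ s⁻¹
In the Southern Hemisphere f is negative: f = −8.36×10⁻⁵ s⁻¹.
Component geostrophic relations (x east, y north):
u_g = −(1/(fρ)) ∂P/∂y,  v_g = (1/(fρ)) ∂P/∂x
u_g = −(−0.35×10⁻³)/(−8.36×10⁻⁵ × 1.17) = −3.58 m/s;  v_g = (−2.4×10⁻³)/(−8.36×10⁻⁵ × 1.17) = 24.5 m/s
|V_g| = √(u_g² + v_g²) = 24.8 m/s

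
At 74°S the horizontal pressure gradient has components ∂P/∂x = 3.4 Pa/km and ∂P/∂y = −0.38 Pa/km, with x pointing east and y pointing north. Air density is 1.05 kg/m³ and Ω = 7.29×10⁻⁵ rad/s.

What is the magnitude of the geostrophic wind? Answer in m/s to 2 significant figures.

23 m/s

Coriolis parameter at 74°S:
f = 2Ω sin φ = 2 × 7.29×10⁻⁵ × sin 74° = 1.40×10⁻⁴ s⁻¹
In the Southern Hemisphere f is negative: f = −1.40×10⁻⁴ s⁻¹.
Component geostrophic relations (x east, y north):
u_g = −(1/(fρ)) ∂P/∂y,  v_g = (1/(fρ)) ∂P/∂x
u_g = −(−0.38×10⁻³)/(−1.40×10⁻⁴ × 1.05) = −2.58 m/s;  v_g = (3.4×10⁻³)/(−1.40×10⁻⁴ × 1.05) = −23.1 m/s
|V_g| = √(u_g² + v_g²) = 23.2 m/s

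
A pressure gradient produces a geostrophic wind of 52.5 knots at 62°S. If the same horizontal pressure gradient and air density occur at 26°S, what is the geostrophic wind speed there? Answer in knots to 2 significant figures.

With the same pressure gradient and density, V_g ∝ 1/f ∝ 1/sin φ.
V₂ = V₁ · sin φ₁ / sin φ₂ = 52.5 × sin 62° / sin 26°
V₂ = 52.5 × 0.8829/0.4384 = 110 knots

110 knots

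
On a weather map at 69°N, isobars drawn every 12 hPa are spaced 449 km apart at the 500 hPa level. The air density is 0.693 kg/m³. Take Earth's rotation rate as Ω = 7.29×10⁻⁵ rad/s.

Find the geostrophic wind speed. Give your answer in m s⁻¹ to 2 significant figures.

Coriolis parameter at 69°N:
f = 2Ω sin φ = 2 × 7.29×10⁻⁵ × sin 69° = 1.36×10⁻⁴ s⁻¹
Pressure gradient: |∂P/∂n| = 1200 Pa / 449000 m = 2.67×10⁻³ Pa/m
Geostrophic balance (pressure-gradient force = Coriolis force):
V_g = (1/(fρ)) |∂P/∂n| = 2.67×10⁻³ / (1.36×10⁻⁴ × 0.693) = 28.3 m/s

28 m s⁻¹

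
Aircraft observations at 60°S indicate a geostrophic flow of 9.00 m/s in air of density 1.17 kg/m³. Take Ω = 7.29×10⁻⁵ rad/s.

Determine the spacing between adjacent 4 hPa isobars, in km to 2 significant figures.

Coriolis parameter at 60°S:
f = 2Ω sin φ = 2 × 7.29×10⁻⁵ × sin 60° = 1.26×10⁻⁴ s⁻¹
Geostrophic balance rearranged: |∂P/∂n| = f ρ V_g
|∂P/∂n| = 1.26×10⁻⁴ × 1.17 × 9.00 = 1.33×10⁻³ Pa/m
Isobar spacing: Δn = ΔP/|∂P/∂n| = 400 Pa / 1.33×10⁻³ Pa/m = 300845 m ≈ 300 km

300 km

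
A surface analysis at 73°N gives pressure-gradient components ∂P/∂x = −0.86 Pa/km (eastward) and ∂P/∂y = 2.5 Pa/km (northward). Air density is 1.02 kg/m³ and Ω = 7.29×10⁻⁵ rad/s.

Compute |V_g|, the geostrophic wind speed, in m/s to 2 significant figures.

Coriolis parameter at 73°N:
f = 2Ω sin φ = 2 × 7.29×10⁻⁵ × sin 73° = 1.39×10⁻⁴ s⁻¹
Component geostrophic relations (x east, y north):
u_g = −(1/(fρ)) ∂P/∂y,  v_g = (1/(fρ)) ∂P/∂x
u_g = −(2.5×10⁻³)/(1.39×10⁻⁴ × 1.02) = −17.6 m/s;  v_g = (−0.86×10⁻³)/(1.39×10⁻⁴ × 1.02) = −6.05 m/s
|V_g| = √(u_g² + v_g²) = 18.6 m/s

19 m/s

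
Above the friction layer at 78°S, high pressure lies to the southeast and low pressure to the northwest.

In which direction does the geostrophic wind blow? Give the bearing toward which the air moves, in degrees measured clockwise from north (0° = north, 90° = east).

The pressure-gradient force points toward the northwest (bearing 315°).
Geostrophic balance: in the Southern Hemisphere the Coriolis force deflects motion to the left, so the geostrophic wind blows 90° to the left of the pressure-gradient force (low pressure on the right).
Rotating 315° by 90° counterclockwise gives 225° — the wind blows toward the southwest.

225°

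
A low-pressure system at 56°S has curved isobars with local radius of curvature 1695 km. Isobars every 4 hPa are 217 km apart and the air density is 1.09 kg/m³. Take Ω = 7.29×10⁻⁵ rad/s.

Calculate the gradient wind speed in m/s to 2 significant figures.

Coriolis parameter at 56°S:
f = 2Ω sin φ = 2 × 7.29×10⁻⁵ × sin 56° = 1.21×10⁻⁴ s⁻¹
Pressure gradient: |∂P/∂n| = 400 Pa / 217000 m = 1.84×10⁻³ Pa/m
Geostrophic speed: V_g = |∂P/∂n|/(fρ) = 1.84×10⁻³/(1.21×10⁻⁴ × 1.09) = 14.0 m/s
Around a low, centrifugal force acts outward with Coriolis, so pressure-gradient force balances both:
(1/ρ)|∂P/∂n| = fV + V²/R  →  V² + fR·V − fR·V_g = 0
With fR = 1.21×10⁻⁴ × 1695×10³ m = 205 m/s:
V = [−fR + √((fR)² + 4 fR V_g)]/2 = [−205 + √(205² + 4×205×14)]/2 = 13.1 m/s
Subgeostrophic (V < V_g = 14 m/s), as expected around a low.

13 m/s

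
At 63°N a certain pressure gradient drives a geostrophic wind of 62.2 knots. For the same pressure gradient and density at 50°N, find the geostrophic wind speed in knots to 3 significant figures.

With the same pressure gradient and density, V_g ∝ 1/f ∝ 1/sin φ.
V₂ = V₁ · sin φ₁ / sin φ₂ = 62.2 × sin 63° / sin 50°
V₂ = 62.2 × 0.8910/0.7660 = 72.3 knots

72.3 knots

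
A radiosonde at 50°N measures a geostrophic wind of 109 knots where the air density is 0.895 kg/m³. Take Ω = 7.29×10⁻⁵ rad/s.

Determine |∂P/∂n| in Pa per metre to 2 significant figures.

5.6×10⁻³ Pa/m

Coriolis parameter at 50°N:
f = 2Ω sin φ = 2 × 7.29×10⁻⁵ × sin 50° = 1.12×10⁻⁴ s⁻¹
Wind speed in SI: 109 knots = 56.1 m/s
Geostrophic balance rearranged: |∂P/∂n| = f ρ V_g
|∂P/∂n| = 1.12×10⁻⁴ × 0.895 × 56.1 = 5.61×10⁻³ Pa/m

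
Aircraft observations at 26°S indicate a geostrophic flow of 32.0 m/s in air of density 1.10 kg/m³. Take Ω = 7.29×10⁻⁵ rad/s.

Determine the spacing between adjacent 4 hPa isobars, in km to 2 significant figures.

180 km

Coriolis parameter at 26°S:
f = 2Ω sin φ = 2 × 7.29×10⁻⁵ × sin 26° = 6.39×10⁻⁵ s⁻¹
Geostrophic balance rearranged: |∂P/∂n| = f ρ V_g
|∂P/∂n| = 6.39×10⁻⁵ × 1.10 × 32.0 = 2.25×10⁻³ Pa/m
Isobar spacing: Δn = ΔP/|∂P/∂n| = 400 Pa / 2.25×10⁻³ Pa/m = 177794 m ≈ 180 km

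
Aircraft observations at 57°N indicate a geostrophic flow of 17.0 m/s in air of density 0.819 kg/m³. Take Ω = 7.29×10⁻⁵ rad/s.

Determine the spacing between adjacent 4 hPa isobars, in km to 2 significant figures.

Coriolis parameter at 57°N:
f = 2Ω sin φ = 2 × 7.29×10⁻⁵ × sin 57° = 1.22×10⁻⁴ s⁻¹
Geostrophic balance rearranged: |∂P/∂n| = f ρ V_g
|∂P/∂n| = 1.22×10⁻⁴ × 0.819 × 17.0 = 1.70×10⁻³ Pa/m
Isobar spacing: Δn = ΔP/|∂P/∂n| = 400 Pa / 1.70×10⁻³ Pa/m = 234952 m ≈ 230 km

230 km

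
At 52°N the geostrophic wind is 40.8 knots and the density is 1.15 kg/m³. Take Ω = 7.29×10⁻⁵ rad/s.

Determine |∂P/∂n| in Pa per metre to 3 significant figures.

Coriolis parameter at 52°N:
f = 2Ω sin φ = 2 × 7.29×10⁻⁵ × sin 52° = 1.15×10⁻⁴ s⁻¹
Wind speed in SI: 40.8 knots = 21.0 m/s
Geostrophic balance rearranged: |∂P/∂n| = f ρ V_g
|∂P/∂n| = 1.15×10⁻⁴ × 1.15 × 21.0 = 2.77×10⁻³ Pa/m

2.77×10⁻³ Pa/m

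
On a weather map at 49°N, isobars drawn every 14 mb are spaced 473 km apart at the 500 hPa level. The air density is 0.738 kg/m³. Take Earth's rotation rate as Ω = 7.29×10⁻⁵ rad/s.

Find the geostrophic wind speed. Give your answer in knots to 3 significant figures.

Coriolis parameter at 49°N:
f = 2Ω sin φ = 2 × 7.29×10⁻⁵ × sin 49° = 1.10×10⁻⁴ s⁻¹
Pressure gradient: |∂P/∂n| = 1400 Pa / 473000 m = 2.96×10⁻³ Pa/m
Geostrophic balance (pressure-gradient force = Coriolis force):
V_g = (1/(fρ)) |∂P/∂n| = 2.96×10⁻³ / (1.10×10⁻⁴ × 0.738) = 36.4 m/s
Converting: 36.4 m/s × 1.944 = 70.8 knots

70.8 knots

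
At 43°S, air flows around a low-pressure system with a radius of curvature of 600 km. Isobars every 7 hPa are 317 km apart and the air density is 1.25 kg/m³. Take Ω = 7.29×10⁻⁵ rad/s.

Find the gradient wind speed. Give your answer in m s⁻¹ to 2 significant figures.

14 m s⁻¹

Coriolis parameter at 43°S:
f = 2Ω sin φ = 2 × 7.29×10⁻⁵ × sin 43° = 9.94×10⁻⁵ s⁻¹
Pressure gradient: |∂P/∂n| = 700 Pa / 317000 m = 2.21×10⁻³ Pa/m
Geostrophic speed: V_g = |∂P/∂n|/(fρ) = 2.21×10⁻³/(9.94×10⁻⁵ × 1.25) = 17.8 m/s
Around a low, centrifugal force acts outward with Coriolis, so pressure-gradient force balances both:
(1/ρ)|∂P/∂n| = fV + V²/R  →  V² + fR·V − fR·V_g = 0
With fR = 9.94×10⁻⁵ × 600×10³ m = 59.7 m/s:
V = [−fR + √((fR)² + 4 fR V_g)]/2 = [−59.7 + √(59.7² + 4×59.7×17.8)]/2 = 14.3 m/s
Subgeostrophic (V < V_g = 17.8 m/s), as expected around a low.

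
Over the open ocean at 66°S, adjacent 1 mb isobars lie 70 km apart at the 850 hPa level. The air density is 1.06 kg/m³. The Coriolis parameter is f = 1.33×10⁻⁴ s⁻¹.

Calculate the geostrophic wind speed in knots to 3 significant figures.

Pressure gradient: |∂P/∂n| = 100 Pa / 70000 m = 1.43×10⁻³ Pa/m
Geostrophic balance (pressure-gradient force = Coriolis force):
V_g = (1/(fρ)) |∂P/∂n| = 1.43×10⁻³ / (1.33×10⁻⁴ × 1.06) = 10.1 m/s
Converting: 10.1 m/s × 1.944 = 19.7 knots

19.7 knots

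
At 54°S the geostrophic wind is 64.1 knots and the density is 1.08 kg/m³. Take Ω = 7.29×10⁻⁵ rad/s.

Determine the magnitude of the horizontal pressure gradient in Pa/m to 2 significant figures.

Coriolis parameter at 54°S:
f = 2Ω sin φ = 2 × 7.29×10⁻⁵ × sin 54° = 1.18×10⁻⁴ s⁻¹
Wind speed in SI: 64.1 knots = 33.0 m/s
Geostrophic balance rearranged: |∂P/∂n| = f ρ V_g
|∂P/∂n| = 1.18×10⁻⁴ × 1.08 × 33.0 = 4.20×10⁻³ Pa/m

4.2×10⁻³ Pa/m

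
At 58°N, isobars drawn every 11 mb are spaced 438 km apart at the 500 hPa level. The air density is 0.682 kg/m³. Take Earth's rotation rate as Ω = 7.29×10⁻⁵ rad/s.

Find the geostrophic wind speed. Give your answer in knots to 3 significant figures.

57.9 knots

Coriolis parameter at 58°N:
f = 2Ω sin φ = 2 × 7.29×10⁻⁵ × sin 58° = 1.24×10⁻⁴ s⁻¹
Pressure gradient: |∂P/∂n| = 1100 Pa / 438000 m = 2.51×10⁻³ Pa/m
Geostrophic balance (pressure-gradient force = Coriolis force):
V_g = (1/(fρ)) |∂P/∂n| = 2.51×10⁻³ / (1.24×10⁻⁴ × 0.682) = 29.8 m/s
Converting: 29.8 m/s × 1.944 = 57.9 knots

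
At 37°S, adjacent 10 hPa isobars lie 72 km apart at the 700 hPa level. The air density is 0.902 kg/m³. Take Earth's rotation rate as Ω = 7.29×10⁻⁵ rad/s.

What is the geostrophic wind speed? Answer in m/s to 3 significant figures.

175 m/s

Coriolis parameter at 37°S:
f = 2Ω sin φ = 2 × 7.29×10⁻⁵ × sin 37° = 8.77×10⁻⁵ s⁻¹
Pressure gradient: |∂P/∂n| = 1000 Pa / 72000 m = 1.39×10⁻² Pa/m
Geostrophic balance (pressure-gradient force = Coriolis force):
V_g = (1/(fρ)) |∂P/∂n| = 1.39×10⁻² / (8.77×10⁻⁵ × 0.902) = 175 m/s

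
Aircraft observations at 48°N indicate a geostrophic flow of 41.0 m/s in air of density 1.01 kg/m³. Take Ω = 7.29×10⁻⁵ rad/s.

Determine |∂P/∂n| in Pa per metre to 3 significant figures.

Coriolis parameter at 48°N:
f = 2Ω sin φ = 2 × 7.29×10⁻⁵ × sin 48° = 1.08×10⁻⁴ s⁻¹
Geostrophic balance rearranged: |∂P/∂n| = f ρ V_g
|∂P/∂n| = 1.08×10⁻⁴ × 1.01 × 41.0 = 4.49×10⁻³ Pa/m

4.49×10⁻³ Pa/m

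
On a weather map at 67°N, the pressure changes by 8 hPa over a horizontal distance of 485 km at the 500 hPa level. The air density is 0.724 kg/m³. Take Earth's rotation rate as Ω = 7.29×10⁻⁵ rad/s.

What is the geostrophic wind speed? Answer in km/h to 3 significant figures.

61.1 km/h

Coriolis parameter at 67°N:
f = 2Ω sin φ = 2 × 7.29×10⁻⁵ × sin 67° = 1.34×10⁻⁴ s⁻¹
Pressure gradient: |∂P/∂n| = 800 Pa / 485000 m = 1.65×10⁻³ Pa/m
Geostrophic balance (pressure-gradient force = Coriolis force):
V_g = (1/(fρ)) |∂P/∂n| = 1.65×10⁻³ / (1.34×10⁻⁴ × 0.724) = 17.0 m/s
Converting: 17.0 m/s × 3.6 = 61.1 km/h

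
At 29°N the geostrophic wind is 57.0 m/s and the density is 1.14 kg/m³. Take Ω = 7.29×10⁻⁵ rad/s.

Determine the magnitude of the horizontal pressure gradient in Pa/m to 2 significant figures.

Coriolis parameter at 29°N:
f = 2Ω sin φ = 2 × 7.29×10⁻⁵ × sin 29° = 7.07×10⁻⁵ s⁻¹
Geostrophic balance rearranged: |∂P/∂n| = f ρ V_g
|∂P/∂n| = 7.07×10⁻⁵ × 1.14 × 57.0 = 4.59×10⁻³ Pa/m

4.6×10⁻³ Pa/m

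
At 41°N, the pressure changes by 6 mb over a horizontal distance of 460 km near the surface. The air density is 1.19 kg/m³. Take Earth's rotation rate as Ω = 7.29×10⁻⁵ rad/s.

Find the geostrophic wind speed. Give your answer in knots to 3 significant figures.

22.3 knots

Coriolis parameter at 41°N:
f = 2Ω sin φ = 2 × 7.29×10⁻⁵ × sin 41° = 9.57×10⁻⁵ s⁻¹
Pressure gradient: |∂P/∂n| = 600 Pa / 460000 m = 1.30×10⁻³ Pa/m
Geostrophic balance (pressure-gradient force = Coriolis force):
V_g = (1/(fρ)) |∂P/∂n| = 1.30×10⁻³ / (9.57×10⁻⁵ × 1.19) = 11.5 m/s
Converting: 11.5 m/s × 1.944 = 22.3 knots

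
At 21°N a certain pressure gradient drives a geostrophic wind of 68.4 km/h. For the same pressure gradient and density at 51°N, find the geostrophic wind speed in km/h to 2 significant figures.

With the same pressure gradient and density, V_g ∝ 1/f ∝ 1/sin φ.
V₂ = V₁ · sin φ₁ / sin φ₂ = 68.4 × sin 21° / sin 51°
V₂ = 68.4 × 0.3584/0.7771 = 32 km/h

32 km/h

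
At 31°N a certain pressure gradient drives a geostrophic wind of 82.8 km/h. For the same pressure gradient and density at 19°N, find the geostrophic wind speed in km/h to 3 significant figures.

With the same pressure gradient and density, V_g ∝ 1/f ∝ 1/sin φ.
V₂ = V₁ · sin φ₁ / sin φ₂ = 82.8 × sin 31° / sin 19°
V₂ = 82.8 × 0.5150/0.3256 = 131 km/h

131 km/h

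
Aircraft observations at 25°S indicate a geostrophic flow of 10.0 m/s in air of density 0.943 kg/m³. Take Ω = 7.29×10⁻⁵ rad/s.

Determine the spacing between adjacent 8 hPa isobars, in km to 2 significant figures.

1400 km

Coriolis parameter at 25°S:
f = 2Ω sin φ = 2 × 7.29×10⁻⁵ × sin 25° = 6.16×10⁻⁵ s⁻¹
Geostrophic balance rearranged: |∂P/∂n| = f ρ V_g
|∂P/∂n| = 6.16×10⁻⁵ × 0.943 × 10.0 = 5.81×10⁻⁴ Pa/m
Isobar spacing: Δn = ΔP/|∂P/∂n| = 800 Pa / 5.81×10⁻⁴ Pa/m = 1376805 m ≈ 1400 km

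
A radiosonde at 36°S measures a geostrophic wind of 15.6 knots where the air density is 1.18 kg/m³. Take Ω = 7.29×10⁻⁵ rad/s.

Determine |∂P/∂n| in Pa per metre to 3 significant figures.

8.12×10⁻⁴ Pa/m

Coriolis parameter at 36°S:
f = 2Ω sin φ = 2 × 7.29×10⁻⁵ × sin 36° = 8.57×10⁻⁵ s⁻¹
Wind speed in SI: 15.6 knots = 8.03 m/s
Geostrophic balance rearranged: |∂P/∂n| = f ρ V_g
|∂P/∂n| = 8.57×10⁻⁵ × 1.18 × 8.03 = 8.12×10⁻⁴ Pa/m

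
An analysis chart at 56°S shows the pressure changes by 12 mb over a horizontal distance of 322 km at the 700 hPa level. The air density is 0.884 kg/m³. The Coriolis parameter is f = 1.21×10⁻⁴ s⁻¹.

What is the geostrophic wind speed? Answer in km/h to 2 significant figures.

130 km/h

Pressure gradient: |∂P/∂n| = 1200 Pa / 322000 m = 3.73×10⁻³ Pa/m
Geostrophic balance (pressure-gradient force = Coriolis force):
V_g = (1/(fρ)) |∂P/∂n| = 3.73×10⁻³ / (1.21×10⁻⁴ × 0.884) = 34.8 m/s
Converting: 34.8 m/s × 3.6 = 130 km/h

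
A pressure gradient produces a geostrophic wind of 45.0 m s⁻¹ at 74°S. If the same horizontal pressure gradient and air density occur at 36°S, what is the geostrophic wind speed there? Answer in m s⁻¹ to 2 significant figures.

74 m s⁻¹

With the same pressure gradient and density, V_g ∝ 1/f ∝ 1/sin φ.
V₂ = V₁ · sin φ₁ / sin φ₂ = 45.0 × sin 74° / sin 36°
V₂ = 45.0 × 0.9613/0.5878 = 74 m s⁻¹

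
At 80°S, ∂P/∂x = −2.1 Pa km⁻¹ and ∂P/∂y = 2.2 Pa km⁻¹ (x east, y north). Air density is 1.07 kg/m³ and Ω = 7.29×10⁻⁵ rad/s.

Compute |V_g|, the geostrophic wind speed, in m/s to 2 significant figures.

Coriolis parameter at 80°S:
f = 2Ω sin φ = 2 × 7.29×10⁻⁵ × sin 80° = 1.44×10⁻⁴ s⁻¹
In the Southern Hemisphere f is negative: f = −1.44×10⁻⁴ s⁻¹.
Component geostrophic relations (x east, y north):
u_g = −(1/(fρ)) ∂P/∂y,  v_g = (1/(fρ)) ∂P/∂x
u_g = −(2.2×10⁻³)/(−1.44×10⁻⁴ × 1.07) = 14.3 m/s;  v_g = (−2.1×10⁻³)/(−1.44×10⁻⁴ × 1.07) = 13.7 m/s
|V_g| = √(u_g² + v_g²) = 19.8 m/s

20 m/s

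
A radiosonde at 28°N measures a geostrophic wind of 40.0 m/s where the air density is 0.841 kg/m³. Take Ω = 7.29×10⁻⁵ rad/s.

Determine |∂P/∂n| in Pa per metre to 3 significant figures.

Coriolis parameter at 28°N:
f = 2Ω sin φ = 2 × 7.29×10⁻⁵ × sin 28° = 6.84×10⁻⁵ s⁻¹
Geostrophic balance rearranged: |∂P/∂n| = f ρ V_g
|∂P/∂n| = 6.84×10⁻⁵ × 0.841 × 40.0 = 2.30×10⁻³ Pa/m

2.30×10⁻³ Pa/m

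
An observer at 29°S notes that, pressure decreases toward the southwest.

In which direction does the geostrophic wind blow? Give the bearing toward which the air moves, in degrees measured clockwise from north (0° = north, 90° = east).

135°

The pressure-gradient force points toward the southwest (bearing 225°).
Geostrophic balance: in the Southern Hemisphere the Coriolis force deflects motion to the left, so the geostrophic wind blows 90° to the left of the pressure-gradient force (low pressure on the right).
Rotating 225° by 90° counterclockwise gives 135° — the wind blows toward the southeast.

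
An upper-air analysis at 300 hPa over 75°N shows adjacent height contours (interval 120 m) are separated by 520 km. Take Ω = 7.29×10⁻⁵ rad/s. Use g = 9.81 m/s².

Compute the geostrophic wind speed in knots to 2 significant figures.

31 knots

Coriolis parameter at 75°N:
f = 2Ω sin φ = 2 × 7.29×10⁻⁵ × sin 75° = 1.41×10⁻⁴ s⁻¹
Height gradient: |∂Z/∂n| = 120 m / 520000 m = 2.31×10⁻⁴
On a pressure surface, geostrophic balance gives V_g = (g/f)|∂Z/∂n|:
V_g = 9.81 × 2.31×10⁻⁴ / 1.41×10⁻⁴ = 16.1 m/s
Converting: 16.1 m/s × 1.944 = 31 knots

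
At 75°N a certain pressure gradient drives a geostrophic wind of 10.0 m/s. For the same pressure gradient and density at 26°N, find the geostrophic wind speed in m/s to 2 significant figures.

22 m/s

With the same pressure gradient and density, V_g ∝ 1/f ∝ 1/sin φ.
V₂ = V₁ · sin φ₁ / sin φ₂ = 10.0 × sin 75° / sin 26°
V₂ = 10.0 × 0.9659/0.4384 = 22 m/s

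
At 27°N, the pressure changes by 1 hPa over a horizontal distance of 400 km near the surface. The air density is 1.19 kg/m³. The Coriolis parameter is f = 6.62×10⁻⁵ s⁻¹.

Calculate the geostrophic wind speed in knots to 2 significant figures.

Pressure gradient: |∂P/∂n| = 100 Pa / 400000 m = 2.50×10⁻⁴ Pa/m
Geostrophic balance (pressure-gradient force = Coriolis force):
V_g = (1/(fρ)) |∂P/∂n| = 2.50×10⁻⁴ / (6.62×10⁻⁵ × 1.19) = 3.17 m/s
Converting: 3.17 m/s × 1.944 = 6.2 knots

6.2 knots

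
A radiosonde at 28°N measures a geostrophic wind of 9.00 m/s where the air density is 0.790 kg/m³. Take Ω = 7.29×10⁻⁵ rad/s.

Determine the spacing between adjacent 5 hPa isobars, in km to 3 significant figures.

1030 km

Coriolis parameter at 28°N:
f = 2Ω sin φ = 2 × 7.29×10⁻⁵ × sin 28° = 6.84×10⁻⁵ s⁻¹
Geostrophic balance rearranged: |∂P/∂n| = f ρ V_g
|∂P/∂n| = 6.84×10⁻⁵ × 0.790 × 9.00 = 4.87×10⁻⁴ Pa/m
Isobar spacing: Δn = ΔP/|∂P/∂n| = 500 Pa / 4.87×10⁻⁴ Pa/m = 1027386 m ≈ 1030 km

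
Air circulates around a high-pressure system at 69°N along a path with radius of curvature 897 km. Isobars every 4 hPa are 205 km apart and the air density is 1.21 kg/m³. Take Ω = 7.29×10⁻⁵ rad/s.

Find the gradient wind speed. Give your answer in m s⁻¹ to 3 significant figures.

Coriolis parameter at 69°N:
f = 2Ω sin φ = 2 × 7.29×10⁻⁵ × sin 69° = 1.36×10⁻⁴ s⁻¹
Pressure gradient: |∂P/∂n| = 400 Pa / 205000 m = 1.95×10⁻³ Pa/m
Geostrophic speed: V_g = |∂P/∂n|/(fρ) = 1.95×10⁻³/(1.36×10⁻⁴ × 1.21) = 11.8 m/s
Around a high, pressure-gradient force acts outward with centrifugal, so Coriolis balances both:
fV = (1/ρ)|∂P/∂n| + V²/R  →  V² − fR·V + fR·V_g = 0
With fR = 1.36×10⁻⁴ × 897×10³ m = 122 m/s:
V = [fR − √((fR)² − 4 fR V_g)]/2 = [122 − √(122² − 4×122×11.8)]/2 = 13.3 m/s
Supergeostrophic (V > V_g = 11.8 m/s), as expected around a high.

13.3 m s⁻¹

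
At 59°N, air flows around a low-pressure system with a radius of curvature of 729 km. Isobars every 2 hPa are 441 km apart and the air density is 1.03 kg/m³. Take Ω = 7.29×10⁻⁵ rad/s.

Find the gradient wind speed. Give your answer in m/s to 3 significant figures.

Coriolis parameter at 59°N:
f = 2Ω sin φ = 2 × 7.29×10⁻⁵ × sin 59° = 1.25×10⁻⁴ s⁻¹
Pressure gradient: |∂P/∂n| = 200 Pa / 441000 m = 4.54×10⁻⁴ Pa/m
Geostrophic speed: V_g = |∂P/∂n|/(fρ) = 4.54×10⁻⁴/(1.25×10⁻⁴ × 1.03) = 3.52 m/s
Around a low, centrifugal force acts outward with Coriolis, so pressure-gradient force balances both:
(1/ρ)|∂P/∂n| = fV + V²/R  →  V² + fR·V − fR·V_g = 0
With fR = 1.25×10⁻⁴ × 729×10³ m = 91.1 m/s:
V = [−fR + √((fR)² + 4 fR V_g)]/2 = [−91.1 + √(91.1² + 4×91.1×3.52)]/2 = 3.4 m/s
Subgeostrophic (V < V_g = 3.52 m/s), as expected around a low.

3.40 m/s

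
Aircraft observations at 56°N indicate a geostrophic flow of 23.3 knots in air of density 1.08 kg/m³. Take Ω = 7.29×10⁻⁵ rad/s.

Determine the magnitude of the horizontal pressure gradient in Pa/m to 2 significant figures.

1.6×10⁻³ Pa/m

Coriolis parameter at 56°N:
f = 2Ω sin φ = 2 × 7.29×10⁻⁵ × sin 56° = 1.21×10⁻⁴ s⁻¹
Wind speed in SI: 23.3 knots = 12.0 m/s
Geostrophic balance rearranged: |∂P/∂n| = f ρ V_g
|∂P/∂n| = 1.21×10⁻⁴ × 1.08 × 12.0 = 1.56×10⁻³ Pa/m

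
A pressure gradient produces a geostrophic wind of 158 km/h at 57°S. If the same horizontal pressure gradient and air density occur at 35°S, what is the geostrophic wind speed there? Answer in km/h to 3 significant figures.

With the same pressure gradient and density, V_g ∝ 1/f ∝ 1/sin φ.
V₂ = V₁ · sin φ₁ / sin φ₂ = 158 × sin 57° / sin 35°
V₂ = 158 × 0.8387/0.5736 = 231 km/h

231 km/h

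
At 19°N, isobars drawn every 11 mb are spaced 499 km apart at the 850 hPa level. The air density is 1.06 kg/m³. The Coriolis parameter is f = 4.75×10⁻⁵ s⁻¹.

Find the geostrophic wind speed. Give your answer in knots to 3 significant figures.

Pressure gradient: |∂P/∂n| = 1100 Pa / 499000 m = 2.20×10⁻³ Pa/m
Geostrophic balance (pressure-gradient force = Coriolis force):
V_g = (1/(fρ)) |∂P/∂n| = 2.20×10⁻³ / (4.75×10⁻⁵ × 1.06) = 43.8 m/s
Converting: 43.8 m/s × 1.944 = 85.1 knots

85.1 knots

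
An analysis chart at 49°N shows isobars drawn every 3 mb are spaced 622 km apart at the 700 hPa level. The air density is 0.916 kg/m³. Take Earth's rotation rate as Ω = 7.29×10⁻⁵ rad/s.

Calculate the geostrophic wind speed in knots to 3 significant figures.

Coriolis parameter at 49°N:
f = 2Ω sin φ = 2 × 7.29×10⁻⁵ × sin 49° = 1.10×10⁻⁴ s⁻¹
Pressure gradient: |∂P/∂n| = 300 Pa / 622000 m = 4.82×10⁻⁴ Pa/m
Geostrophic balance (pressure-gradient force = Coriolis force):
V_g = (1/(fρ)) |∂P/∂n| = 4.82×10⁻⁴ / (1.10×10⁻⁴ × 0.916) = 4.79 m/s
Converting: 4.79 m/s × 1.944 = 9.30 knots

9.30 knots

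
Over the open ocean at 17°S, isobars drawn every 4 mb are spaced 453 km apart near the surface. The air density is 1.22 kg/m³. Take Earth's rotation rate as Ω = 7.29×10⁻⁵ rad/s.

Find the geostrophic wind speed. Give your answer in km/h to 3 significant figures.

Coriolis parameter at 17°S:
f = 2Ω sin φ = 2 × 7.29×10⁻⁵ × sin 17° = 4.26×10⁻⁵ s⁻¹
Pressure gradient: |∂P/∂n| = 400 Pa / 453000 m = 8.83×10⁻⁴ Pa/m
Geostrophic balance (pressure-gradient force = Coriolis force):
V_g = (1/(fρ)) |∂P/∂n| = 8.83×10⁻⁴ / (4.26×10⁻⁵ × 1.22) = 17.0 m/s
Converting: 17.0 m/s × 3.6 = 61.1 km/h

61.1 km/h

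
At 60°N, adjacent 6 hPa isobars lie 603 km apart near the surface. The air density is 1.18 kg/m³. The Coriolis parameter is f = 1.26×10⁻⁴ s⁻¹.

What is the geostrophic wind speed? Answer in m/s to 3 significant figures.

Pressure gradient: |∂P/∂n| = 600 Pa / 603000 m = 9.95×10⁻⁴ Pa/m
Geostrophic balance (pressure-gradient force = Coriolis force):
V_g = (1/(fρ)) |∂P/∂n| = 9.95×10⁻⁴ / (1.26×10⁻⁴ × 1.18) = 6.69 m/s

6.69 m/s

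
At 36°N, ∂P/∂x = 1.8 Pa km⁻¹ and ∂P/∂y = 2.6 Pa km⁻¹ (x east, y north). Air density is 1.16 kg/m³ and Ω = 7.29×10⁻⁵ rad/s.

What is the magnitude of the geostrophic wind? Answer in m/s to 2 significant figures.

Coriolis parameter at 36°N:
f = 2Ω sin φ = 2 × 7.29×10⁻⁵ × sin 36° = 8.57×10⁻⁵ s⁻¹
Component geostrophic relations (x east, y north):
u_g = −(1/(fρ)) ∂P/∂y,  v_g = (1/(fρ)) ∂P/∂x
u_g = −(2.6×10⁻³)/(8.57×10⁻⁵ × 1.16) = −26.2 m/s;  v_g = (1.8×10⁻³)/(8.57×10⁻⁵ × 1.16) = 18.1 m/s
|V_g| = √(u_g² + v_g²) = 31.8 m/s

32 m/s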